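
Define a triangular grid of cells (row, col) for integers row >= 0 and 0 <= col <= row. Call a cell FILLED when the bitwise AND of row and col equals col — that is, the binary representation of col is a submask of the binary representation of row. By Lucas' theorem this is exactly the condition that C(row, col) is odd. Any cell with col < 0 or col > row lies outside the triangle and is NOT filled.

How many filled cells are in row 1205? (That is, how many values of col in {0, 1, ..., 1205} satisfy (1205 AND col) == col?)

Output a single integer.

Answer: 64

Derivation:
1205 in binary = 10010110101
popcount(1205) = number of 1-bits in 10010110101 = 6
A col c satisfies (1205 AND c) == c iff every set bit of c is also set in 1205; each of the 6 set bits of 1205 can independently be on or off in c.
count = 2^6 = 64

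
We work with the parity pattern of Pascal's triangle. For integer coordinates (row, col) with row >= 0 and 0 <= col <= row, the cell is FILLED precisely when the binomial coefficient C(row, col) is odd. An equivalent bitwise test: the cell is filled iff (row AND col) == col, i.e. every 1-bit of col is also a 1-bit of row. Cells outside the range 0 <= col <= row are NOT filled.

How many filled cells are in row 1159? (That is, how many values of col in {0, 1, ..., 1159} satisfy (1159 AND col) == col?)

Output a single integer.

1159 in binary = 10010000111
popcount(1159) = number of 1-bits in 10010000111 = 5
A col c satisfies (1159 AND c) == c iff every set bit of c is also set in 1159; each of the 5 set bits of 1159 can independently be on or off in c.
count = 2^5 = 32

Answer: 32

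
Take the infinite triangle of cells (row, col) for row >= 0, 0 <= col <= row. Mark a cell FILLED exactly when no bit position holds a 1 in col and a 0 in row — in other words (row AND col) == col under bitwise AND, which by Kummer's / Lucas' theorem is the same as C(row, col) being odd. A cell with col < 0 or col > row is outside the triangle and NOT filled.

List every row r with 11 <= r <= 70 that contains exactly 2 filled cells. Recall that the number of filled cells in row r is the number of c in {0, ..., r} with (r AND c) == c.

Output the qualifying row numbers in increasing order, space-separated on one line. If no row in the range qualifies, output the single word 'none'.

Answer: 16 32 64

Derivation:
Row r has 2^popcount(r) filled cells, so we need popcount(r) = log2(2) = 1.
Scan r = 11..70 and keep those with exactly 1 one-bits:
r=11=1011 popcount=3 -> skip
r=12=1100 popcount=2 -> skip
r=13=1101 popcount=3 -> skip
r=14=1110 popcount=3 -> skip
r=15=1111 popcount=4 -> skip
r=16=10000 popcount=1 -> KEEP
r=17=10001 popcount=2 -> skip
r=18=10010 popcount=2 -> skip
r=19=10011 popcount=3 -> skip
r=20=10100 popcount=2 -> skip
r=21=10101 popcount=3 -> skip
r=22=10110 popcount=3 -> skip
r=23=10111 popcount=4 -> skip
r=24=11000 popcount=2 -> skip
r=25=11001 popcount=3 -> skip
r=26=11010 popcount=3 -> skip
r=27=11011 popcount=4 -> skip
r=28=11100 popcount=3 -> skip
r=29=11101 popcount=4 -> skip
r=30=11110 popcount=4 -> skip
r=31=11111 popcount=5 -> skip
r=32=100000 popcount=1 -> KEEP
r=33=100001 popcount=2 -> skip
r=34=100010 popcount=2 -> skip
r=35=100011 popcount=3 -> skip
r=36=100100 popcount=2 -> skip
r=37=100101 popcount=3 -> skip
r=38=100110 popcount=3 -> skip
r=39=100111 popcount=4 -> skip
r=40=101000 popcount=2 -> skip
r=41=101001 popcount=3 -> skip
r=42=101010 popcount=3 -> skip
r=43=101011 popcount=4 -> skip
r=44=101100 popcount=3 -> skip
r=45=101101 popcount=4 -> skip
r=46=101110 popcount=4 -> skip
r=47=101111 popcount=5 -> skip
r=48=110000 popcount=2 -> skip
r=49=110001 popcount=3 -> skip
r=50=110010 popcount=3 -> skip
r=51=110011 popcount=4 -> skip
r=52=110100 popcount=3 -> skip
r=53=110101 popcount=4 -> skip
r=54=110110 popcount=4 -> skip
r=55=110111 popcount=5 -> skip
r=56=111000 popcount=3 -> skip
r=57=111001 popcount=4 -> skip
r=58=111010 popcount=4 -> skip
r=59=111011 popcount=5 -> skip
r=60=111100 popcount=4 -> skip
r=61=111101 popcount=5 -> skip
r=62=111110 popcount=5 -> skip
r=63=111111 popcount=6 -> skip
r=64=1000000 popcount=1 -> KEEP
r=65=1000001 popcount=2 -> skip
r=66=1000010 popcount=2 -> skip
r=67=1000011 popcount=3 -> skip
r=68=1000100 popcount=2 -> skip
r=69=1000101 popcount=3 -> skip
r=70=1000110 popcount=3 -> skip
Kept rows: 16 32 64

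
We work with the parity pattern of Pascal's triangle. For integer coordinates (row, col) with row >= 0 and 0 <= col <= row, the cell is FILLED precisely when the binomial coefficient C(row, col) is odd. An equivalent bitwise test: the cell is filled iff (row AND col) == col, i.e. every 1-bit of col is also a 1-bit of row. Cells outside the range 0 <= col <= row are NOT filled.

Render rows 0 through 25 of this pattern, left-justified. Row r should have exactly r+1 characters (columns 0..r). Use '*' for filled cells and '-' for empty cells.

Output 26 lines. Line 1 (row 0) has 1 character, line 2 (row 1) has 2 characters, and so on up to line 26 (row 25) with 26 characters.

r0=0: *
r1=1: **
r2=10: *-*
r3=11: ****
r4=100: *---*
r5=101: **--**
r6=110: *-*-*-*
r7=111: ********
r8=1000: *-------*
r9=1001: **------**
r10=1010: *-*-----*-*
r11=1011: ****----****
r12=1100: *---*---*---*
r13=1101: **--**--**--**
r14=1110: *-*-*-*-*-*-*-*
r15=1111: ****************
r16=10000: *---------------*
r17=10001: **--------------**
r18=10010: *-*-------------*-*
r19=10011: ****------------****
r20=10100: *---*-----------*---*
r21=10101: **--**----------**--**
r22=10110: *-*-*-*---------*-*-*-*
r23=10111: ********--------********
r24=11000: *-------*-------*-------*
r25=11001: **------**------**------**

Answer: *
**
*-*
****
*---*
**--**
*-*-*-*
********
*-------*
**------**
*-*-----*-*
****----****
*---*---*---*
**--**--**--**
*-*-*-*-*-*-*-*
****************
*---------------*
**--------------**
*-*-------------*-*
****------------****
*---*-----------*---*
**--**----------**--**
*-*-*-*---------*-*-*-*
********--------********
*-------*-------*-------*
**------**------**------**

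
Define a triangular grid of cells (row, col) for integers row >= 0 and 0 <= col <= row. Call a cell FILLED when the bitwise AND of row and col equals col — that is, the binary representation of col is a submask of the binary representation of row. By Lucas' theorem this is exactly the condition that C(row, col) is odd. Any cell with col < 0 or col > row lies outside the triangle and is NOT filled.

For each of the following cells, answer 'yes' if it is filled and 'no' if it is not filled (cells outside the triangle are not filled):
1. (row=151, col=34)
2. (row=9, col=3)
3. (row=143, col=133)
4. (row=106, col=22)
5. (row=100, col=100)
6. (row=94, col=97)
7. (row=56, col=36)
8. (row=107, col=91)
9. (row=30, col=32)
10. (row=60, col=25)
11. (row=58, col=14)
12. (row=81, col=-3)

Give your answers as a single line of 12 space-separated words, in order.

(151,34): row=0b10010111, col=0b100010, row AND col = 0b10 = 2; 2 != 34 -> empty
(9,3): row=0b1001, col=0b11, row AND col = 0b1 = 1; 1 != 3 -> empty
(143,133): row=0b10001111, col=0b10000101, row AND col = 0b10000101 = 133; 133 == 133 -> filled
(106,22): row=0b1101010, col=0b10110, row AND col = 0b10 = 2; 2 != 22 -> empty
(100,100): row=0b1100100, col=0b1100100, row AND col = 0b1100100 = 100; 100 == 100 -> filled
(94,97): col outside [0, 94] -> not filled
(56,36): row=0b111000, col=0b100100, row AND col = 0b100000 = 32; 32 != 36 -> empty
(107,91): row=0b1101011, col=0b1011011, row AND col = 0b1001011 = 75; 75 != 91 -> empty
(30,32): col outside [0, 30] -> not filled
(60,25): row=0b111100, col=0b11001, row AND col = 0b11000 = 24; 24 != 25 -> empty
(58,14): row=0b111010, col=0b1110, row AND col = 0b1010 = 10; 10 != 14 -> empty
(81,-3): col outside [0, 81] -> not filled

Answer: no no yes no yes no no no no no no no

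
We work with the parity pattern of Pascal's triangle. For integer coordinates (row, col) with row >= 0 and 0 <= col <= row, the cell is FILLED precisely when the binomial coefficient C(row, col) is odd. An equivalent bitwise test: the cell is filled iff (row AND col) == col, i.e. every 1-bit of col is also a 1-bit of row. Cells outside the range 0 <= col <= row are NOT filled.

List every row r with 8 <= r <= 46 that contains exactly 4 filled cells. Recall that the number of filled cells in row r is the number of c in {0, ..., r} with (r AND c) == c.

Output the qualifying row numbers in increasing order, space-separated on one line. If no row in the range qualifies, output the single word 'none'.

Row r has 2^popcount(r) filled cells, so we need popcount(r) = log2(4) = 2.
Scan r = 8..46 and keep those with exactly 2 one-bits:
r=8=1000 popcount=1 -> skip
r=9=1001 popcount=2 -> KEEP
r=10=1010 popcount=2 -> KEEP
r=11=1011 popcount=3 -> skip
r=12=1100 popcount=2 -> KEEP
r=13=1101 popcount=3 -> skip
r=14=1110 popcount=3 -> skip
r=15=1111 popcount=4 -> skip
r=16=10000 popcount=1 -> skip
r=17=10001 popcount=2 -> KEEP
r=18=10010 popcount=2 -> KEEP
r=19=10011 popcount=3 -> skip
r=20=10100 popcount=2 -> KEEP
r=21=10101 popcount=3 -> skip
r=22=10110 popcount=3 -> skip
r=23=10111 popcount=4 -> skip
r=24=11000 popcount=2 -> KEEP
r=25=11001 popcount=3 -> skip
r=26=11010 popcount=3 -> skip
r=27=11011 popcount=4 -> skip
r=28=11100 popcount=3 -> skip
r=29=11101 popcount=4 -> skip
r=30=11110 popcount=4 -> skip
r=31=11111 popcount=5 -> skip
r=32=100000 popcount=1 -> skip
r=33=100001 popcount=2 -> KEEP
r=34=100010 popcount=2 -> KEEP
r=35=100011 popcount=3 -> skip
r=36=100100 popcount=2 -> KEEP
r=37=100101 popcount=3 -> skip
r=38=100110 popcount=3 -> skip
r=39=100111 popcount=4 -> skip
r=40=101000 popcount=2 -> KEEP
r=41=101001 popcount=3 -> skip
r=42=101010 popcount=3 -> skip
r=43=101011 popcount=4 -> skip
r=44=101100 popcount=3 -> skip
r=45=101101 popcount=4 -> skip
r=46=101110 popcount=4 -> skip
Kept rows: 9 10 12 17 18 20 24 33 34 36 40

Answer: 9 10 12 17 18 20 24 33 34 36 40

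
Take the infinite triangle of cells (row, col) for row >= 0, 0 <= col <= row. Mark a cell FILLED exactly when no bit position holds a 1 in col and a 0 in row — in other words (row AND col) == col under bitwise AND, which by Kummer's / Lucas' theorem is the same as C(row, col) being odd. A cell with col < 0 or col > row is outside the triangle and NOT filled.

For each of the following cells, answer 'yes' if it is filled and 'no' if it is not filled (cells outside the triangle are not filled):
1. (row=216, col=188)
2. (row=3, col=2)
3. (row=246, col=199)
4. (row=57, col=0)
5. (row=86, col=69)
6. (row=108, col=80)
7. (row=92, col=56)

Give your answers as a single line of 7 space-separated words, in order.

(216,188): row=0b11011000, col=0b10111100, row AND col = 0b10011000 = 152; 152 != 188 -> empty
(3,2): row=0b11, col=0b10, row AND col = 0b10 = 2; 2 == 2 -> filled
(246,199): row=0b11110110, col=0b11000111, row AND col = 0b11000110 = 198; 198 != 199 -> empty
(57,0): row=0b111001, col=0b0, row AND col = 0b0 = 0; 0 == 0 -> filled
(86,69): row=0b1010110, col=0b1000101, row AND col = 0b1000100 = 68; 68 != 69 -> empty
(108,80): row=0b1101100, col=0b1010000, row AND col = 0b1000000 = 64; 64 != 80 -> empty
(92,56): row=0b1011100, col=0b111000, row AND col = 0b11000 = 24; 24 != 56 -> empty

Answer: no yes no yes no no no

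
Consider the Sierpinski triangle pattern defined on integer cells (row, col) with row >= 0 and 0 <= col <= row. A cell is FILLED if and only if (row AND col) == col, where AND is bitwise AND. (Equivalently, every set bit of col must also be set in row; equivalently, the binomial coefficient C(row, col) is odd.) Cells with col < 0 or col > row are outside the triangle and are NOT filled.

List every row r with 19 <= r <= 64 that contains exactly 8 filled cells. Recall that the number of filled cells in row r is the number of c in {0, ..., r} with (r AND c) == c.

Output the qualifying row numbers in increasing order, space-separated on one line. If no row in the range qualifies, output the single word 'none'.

Row r has 2^popcount(r) filled cells, so we need popcount(r) = log2(8) = 3.
Scan r = 19..64 and keep those with exactly 3 one-bits:
r=19=10011 popcount=3 -> KEEP
r=20=10100 popcount=2 -> skip
r=21=10101 popcount=3 -> KEEP
r=22=10110 popcount=3 -> KEEP
r=23=10111 popcount=4 -> skip
r=24=11000 popcount=2 -> skip
r=25=11001 popcount=3 -> KEEP
r=26=11010 popcount=3 -> KEEP
r=27=11011 popcount=4 -> skip
r=28=11100 popcount=3 -> KEEP
r=29=11101 popcount=4 -> skip
r=30=11110 popcount=4 -> skip
r=31=11111 popcount=5 -> skip
r=32=100000 popcount=1 -> skip
r=33=100001 popcount=2 -> skip
r=34=100010 popcount=2 -> skip
r=35=100011 popcount=3 -> KEEP
r=36=100100 popcount=2 -> skip
r=37=100101 popcount=3 -> KEEP
r=38=100110 popcount=3 -> KEEP
r=39=100111 popcount=4 -> skip
r=40=101000 popcount=2 -> skip
r=41=101001 popcount=3 -> KEEP
r=42=101010 popcount=3 -> KEEP
r=43=101011 popcount=4 -> skip
r=44=101100 popcount=3 -> KEEP
r=45=101101 popcount=4 -> skip
r=46=101110 popcount=4 -> skip
r=47=101111 popcount=5 -> skip
r=48=110000 popcount=2 -> skip
r=49=110001 popcount=3 -> KEEP
r=50=110010 popcount=3 -> KEEP
r=51=110011 popcount=4 -> skip
r=52=110100 popcount=3 -> KEEP
r=53=110101 popcount=4 -> skip
r=54=110110 popcount=4 -> skip
r=55=110111 popcount=5 -> skip
r=56=111000 popcount=3 -> KEEP
r=57=111001 popcount=4 -> skip
r=58=111010 popcount=4 -> skip
r=59=111011 popcount=5 -> skip
r=60=111100 popcount=4 -> skip
r=61=111101 popcount=5 -> skip
r=62=111110 popcount=5 -> skip
r=63=111111 popcount=6 -> skip
r=64=1000000 popcount=1 -> skip
Kept rows: 19 21 22 25 26 28 35 37 38 41 42 44 49 50 52 56

Answer: 19 21 22 25 26 28 35 37 38 41 42 44 49 50 52 56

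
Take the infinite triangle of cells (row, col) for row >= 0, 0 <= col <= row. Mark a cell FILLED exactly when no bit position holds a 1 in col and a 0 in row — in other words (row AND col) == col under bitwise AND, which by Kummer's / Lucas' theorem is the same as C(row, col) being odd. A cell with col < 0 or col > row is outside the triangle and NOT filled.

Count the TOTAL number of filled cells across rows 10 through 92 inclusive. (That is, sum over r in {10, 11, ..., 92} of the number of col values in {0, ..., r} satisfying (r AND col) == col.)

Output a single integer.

Answer: 1054

Derivation:
r10=1010 pc2: +4 =4
r11=1011 pc3: +8 =12
r12=1100 pc2: +4 =16
r13=1101 pc3: +8 =24
r14=1110 pc3: +8 =32
r15=1111 pc4: +16 =48
r16=10000 pc1: +2 =50
r17=10001 pc2: +4 =54
r18=10010 pc2: +4 =58
r19=10011 pc3: +8 =66
r20=10100 pc2: +4 =70
r21=10101 pc3: +8 =78
r22=10110 pc3: +8 =86
r23=10111 pc4: +16 =102
r24=11000 pc2: +4 =106
r25=11001 pc3: +8 =114
r26=11010 pc3: +8 =122
r27=11011 pc4: +16 =138
r28=11100 pc3: +8 =146
r29=11101 pc4: +16 =162
r30=11110 pc4: +16 =178
r31=11111 pc5: +32 =210
r32=100000 pc1: +2 =212
r33=100001 pc2: +4 =216
r34=100010 pc2: +4 =220
r35=100011 pc3: +8 =228
r36=100100 pc2: +4 =232
r37=100101 pc3: +8 =240
r38=100110 pc3: +8 =248
r39=100111 pc4: +16 =264
r40=101000 pc2: +4 =268
r41=101001 pc3: +8 =276
r42=101010 pc3: +8 =284
r43=101011 pc4: +16 =300
r44=101100 pc3: +8 =308
r45=101101 pc4: +16 =324
r46=101110 pc4: +16 =340
r47=101111 pc5: +32 =372
r48=110000 pc2: +4 =376
r49=110001 pc3: +8 =384
r50=110010 pc3: +8 =392
r51=110011 pc4: +16 =408
r52=110100 pc3: +8 =416
r53=110101 pc4: +16 =432
r54=110110 pc4: +16 =448
r55=110111 pc5: +32 =480
r56=111000 pc3: +8 =488
r57=111001 pc4: +16 =504
r58=111010 pc4: +16 =520
r59=111011 pc5: +32 =552
r60=111100 pc4: +16 =568
r61=111101 pc5: +32 =600
r62=111110 pc5: +32 =632
r63=111111 pc6: +64 =696
r64=1000000 pc1: +2 =698
r65=1000001 pc2: +4 =702
r66=1000010 pc2: +4 =706
r67=1000011 pc3: +8 =714
r68=1000100 pc2: +4 =718
r69=1000101 pc3: +8 =726
r70=1000110 pc3: +8 =734
r71=1000111 pc4: +16 =750
r72=1001000 pc2: +4 =754
r73=1001001 pc3: +8 =762
r74=1001010 pc3: +8 =770
r75=1001011 pc4: +16 =786
r76=1001100 pc3: +8 =794
r77=1001101 pc4: +16 =810
r78=1001110 pc4: +16 =826
r79=1001111 pc5: +32 =858
r80=1010000 pc2: +4 =862
r81=1010001 pc3: +8 =870
r82=1010010 pc3: +8 =878
r83=1010011 pc4: +16 =894
r84=1010100 pc3: +8 =902
r85=1010101 pc4: +16 =918
r86=1010110 pc4: +16 =934
r87=1010111 pc5: +32 =966
r88=1011000 pc3: +8 =974
r89=1011001 pc4: +16 =990
r90=1011010 pc4: +16 =1006
r91=1011011 pc5: +32 =1038
r92=1011100 pc4: +16 =1054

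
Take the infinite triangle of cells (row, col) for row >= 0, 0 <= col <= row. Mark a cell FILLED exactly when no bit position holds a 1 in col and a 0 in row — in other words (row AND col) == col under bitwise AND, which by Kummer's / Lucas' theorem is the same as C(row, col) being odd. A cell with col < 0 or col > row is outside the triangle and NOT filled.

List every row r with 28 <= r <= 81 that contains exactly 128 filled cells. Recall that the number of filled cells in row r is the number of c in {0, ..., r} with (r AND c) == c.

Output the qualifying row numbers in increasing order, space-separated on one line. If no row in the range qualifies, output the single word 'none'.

Answer: none

Derivation:
Row r has 2^popcount(r) filled cells, so we need popcount(r) = log2(128) = 7.
Scan r = 28..81 and keep those with exactly 7 one-bits:
r=28=11100 popcount=3 -> skip
r=29=11101 popcount=4 -> skip
r=30=11110 popcount=4 -> skip
r=31=11111 popcount=5 -> skip
r=32=100000 popcount=1 -> skip
r=33=100001 popcount=2 -> skip
r=34=100010 popcount=2 -> skip
r=35=100011 popcount=3 -> skip
r=36=100100 popcount=2 -> skip
r=37=100101 popcount=3 -> skip
r=38=100110 popcount=3 -> skip
r=39=100111 popcount=4 -> skip
r=40=101000 popcount=2 -> skip
r=41=101001 popcount=3 -> skip
r=42=101010 popcount=3 -> skip
r=43=101011 popcount=4 -> skip
r=44=101100 popcount=3 -> skip
r=45=101101 popcount=4 -> skip
r=46=101110 popcount=4 -> skip
r=47=101111 popcount=5 -> skip
r=48=110000 popcount=2 -> skip
r=49=110001 popcount=3 -> skip
r=50=110010 popcount=3 -> skip
r=51=110011 popcount=4 -> skip
r=52=110100 popcount=3 -> skip
r=53=110101 popcount=4 -> skip
r=54=110110 popcount=4 -> skip
r=55=110111 popcount=5 -> skip
r=56=111000 popcount=3 -> skip
r=57=111001 popcount=4 -> skip
r=58=111010 popcount=4 -> skip
r=59=111011 popcount=5 -> skip
r=60=111100 popcount=4 -> skip
r=61=111101 popcount=5 -> skip
r=62=111110 popcount=5 -> skip
r=63=111111 popcount=6 -> skip
r=64=1000000 popcount=1 -> skip
r=65=1000001 popcount=2 -> skip
r=66=1000010 popcount=2 -> skip
r=67=1000011 popcount=3 -> skip
r=68=1000100 popcount=2 -> skip
r=69=1000101 popcount=3 -> skip
r=70=1000110 popcount=3 -> skip
r=71=1000111 popcount=4 -> skip
r=72=1001000 popcount=2 -> skip
r=73=1001001 popcount=3 -> skip
r=74=1001010 popcount=3 -> skip
r=75=1001011 popcount=4 -> skip
r=76=1001100 popcount=3 -> skip
r=77=1001101 popcount=4 -> skip
r=78=1001110 popcount=4 -> skip
r=79=1001111 popcount=5 -> skip
r=80=1010000 popcount=2 -> skip
r=81=1010001 popcount=3 -> skip
Kept rows: none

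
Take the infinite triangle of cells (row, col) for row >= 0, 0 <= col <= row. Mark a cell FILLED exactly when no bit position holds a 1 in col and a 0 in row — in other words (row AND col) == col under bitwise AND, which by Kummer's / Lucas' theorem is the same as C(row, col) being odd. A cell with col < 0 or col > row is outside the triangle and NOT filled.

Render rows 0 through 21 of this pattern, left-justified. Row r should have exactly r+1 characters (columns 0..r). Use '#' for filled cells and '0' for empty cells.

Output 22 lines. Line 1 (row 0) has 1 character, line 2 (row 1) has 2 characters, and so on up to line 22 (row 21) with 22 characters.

r0=0: #
r1=1: ##
r2=10: #0#
r3=11: ####
r4=100: #000#
r5=101: ##00##
r6=110: #0#0#0#
r7=111: ########
r8=1000: #0000000#
r9=1001: ##000000##
r10=1010: #0#00000#0#
r11=1011: ####0000####
r12=1100: #000#000#000#
r13=1101: ##00##00##00##
r14=1110: #0#0#0#0#0#0#0#
r15=1111: ################
r16=10000: #000000000000000#
r17=10001: ##00000000000000##
r18=10010: #0#0000000000000#0#
r19=10011: ####000000000000####
r20=10100: #000#00000000000#000#
r21=10101: ##00##0000000000##00##

Answer: #
##
#0#
####
#000#
##00##
#0#0#0#
########
#0000000#
##000000##
#0#00000#0#
####0000####
#000#000#000#
##00##00##00##
#0#0#0#0#0#0#0#
################
#000000000000000#
##00000000000000##
#0#0000000000000#0#
####000000000000####
#000#00000000000#000#
##00##0000000000##00##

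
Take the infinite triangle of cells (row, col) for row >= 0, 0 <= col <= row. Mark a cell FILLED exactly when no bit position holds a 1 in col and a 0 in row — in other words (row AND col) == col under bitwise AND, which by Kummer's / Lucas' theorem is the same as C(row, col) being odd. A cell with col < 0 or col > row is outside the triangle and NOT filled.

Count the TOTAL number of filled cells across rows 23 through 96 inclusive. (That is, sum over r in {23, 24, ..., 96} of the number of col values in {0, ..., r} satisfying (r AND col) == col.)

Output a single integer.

Answer: 1100

Derivation:
r23=10111 pc4: +16 =16
r24=11000 pc2: +4 =20
r25=11001 pc3: +8 =28
r26=11010 pc3: +8 =36
r27=11011 pc4: +16 =52
r28=11100 pc3: +8 =60
r29=11101 pc4: +16 =76
r30=11110 pc4: +16 =92
r31=11111 pc5: +32 =124
r32=100000 pc1: +2 =126
r33=100001 pc2: +4 =130
r34=100010 pc2: +4 =134
r35=100011 pc3: +8 =142
r36=100100 pc2: +4 =146
r37=100101 pc3: +8 =154
r38=100110 pc3: +8 =162
r39=100111 pc4: +16 =178
r40=101000 pc2: +4 =182
r41=101001 pc3: +8 =190
r42=101010 pc3: +8 =198
r43=101011 pc4: +16 =214
r44=101100 pc3: +8 =222
r45=101101 pc4: +16 =238
r46=101110 pc4: +16 =254
r47=101111 pc5: +32 =286
r48=110000 pc2: +4 =290
r49=110001 pc3: +8 =298
r50=110010 pc3: +8 =306
r51=110011 pc4: +16 =322
r52=110100 pc3: +8 =330
r53=110101 pc4: +16 =346
r54=110110 pc4: +16 =362
r55=110111 pc5: +32 =394
r56=111000 pc3: +8 =402
r57=111001 pc4: +16 =418
r58=111010 pc4: +16 =434
r59=111011 pc5: +32 =466
r60=111100 pc4: +16 =482
r61=111101 pc5: +32 =514
r62=111110 pc5: +32 =546
r63=111111 pc6: +64 =610
r64=1000000 pc1: +2 =612
r65=1000001 pc2: +4 =616
r66=1000010 pc2: +4 =620
r67=1000011 pc3: +8 =628
r68=1000100 pc2: +4 =632
r69=1000101 pc3: +8 =640
r70=1000110 pc3: +8 =648
r71=1000111 pc4: +16 =664
r72=1001000 pc2: +4 =668
r73=1001001 pc3: +8 =676
r74=1001010 pc3: +8 =684
r75=1001011 pc4: +16 =700
r76=1001100 pc3: +8 =708
r77=1001101 pc4: +16 =724
r78=1001110 pc4: +16 =740
r79=1001111 pc5: +32 =772
r80=1010000 pc2: +4 =776
r81=1010001 pc3: +8 =784
r82=1010010 pc3: +8 =792
r83=1010011 pc4: +16 =808
r84=1010100 pc3: +8 =816
r85=1010101 pc4: +16 =832
r86=1010110 pc4: +16 =848
r87=1010111 pc5: +32 =880
r88=1011000 pc3: +8 =888
r89=1011001 pc4: +16 =904
r90=1011010 pc4: +16 =920
r91=1011011 pc5: +32 =952
r92=1011100 pc4: +16 =968
r93=1011101 pc5: +32 =1000
r94=1011110 pc5: +32 =1032
r95=1011111 pc6: +64 =1096
r96=1100000 pc2: +4 =1100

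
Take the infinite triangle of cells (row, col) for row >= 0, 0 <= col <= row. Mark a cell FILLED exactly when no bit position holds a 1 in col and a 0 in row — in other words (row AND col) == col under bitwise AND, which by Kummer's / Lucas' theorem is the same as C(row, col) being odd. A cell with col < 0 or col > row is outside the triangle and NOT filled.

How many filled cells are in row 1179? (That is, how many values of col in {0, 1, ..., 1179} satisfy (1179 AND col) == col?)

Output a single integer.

Answer: 64

Derivation:
1179 in binary = 10010011011
popcount(1179) = number of 1-bits in 10010011011 = 6
A col c satisfies (1179 AND c) == c iff every set bit of c is also set in 1179; each of the 6 set bits of 1179 can independently be on or off in c.
count = 2^6 = 64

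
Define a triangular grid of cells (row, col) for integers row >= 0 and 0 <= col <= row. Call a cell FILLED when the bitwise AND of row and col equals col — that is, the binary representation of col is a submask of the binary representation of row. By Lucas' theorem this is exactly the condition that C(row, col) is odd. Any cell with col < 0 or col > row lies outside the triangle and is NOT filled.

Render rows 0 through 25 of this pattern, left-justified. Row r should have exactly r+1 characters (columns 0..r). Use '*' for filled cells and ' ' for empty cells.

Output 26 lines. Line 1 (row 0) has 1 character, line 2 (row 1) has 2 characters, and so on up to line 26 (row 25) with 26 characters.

Answer: *
**
* *
****
*   *
**  **
* * * *
********
*       *
**      **
* *     * *
****    ****
*   *   *   *
**  **  **  **
* * * * * * * *
****************
*               *
**              **
* *             * *
****            ****
*   *           *   *
**  **          **  **
* * * *         * * * *
********        ********
*       *       *       *
**      **      **      **

Derivation:
r0=0: *
r1=1: **
r2=10: * *
r3=11: ****
r4=100: *   *
r5=101: **  **
r6=110: * * * *
r7=111: ********
r8=1000: *       *
r9=1001: **      **
r10=1010: * *     * *
r11=1011: ****    ****
r12=1100: *   *   *   *
r13=1101: **  **  **  **
r14=1110: * * * * * * * *
r15=1111: ****************
r16=10000: *               *
r17=10001: **              **
r18=10010: * *             * *
r19=10011: ****            ****
r20=10100: *   *           *   *
r21=10101: **  **          **  **
r22=10110: * * * *         * * * *
r23=10111: ********        ********
r24=11000: *       *       *       *
r25=11001: **      **      **      **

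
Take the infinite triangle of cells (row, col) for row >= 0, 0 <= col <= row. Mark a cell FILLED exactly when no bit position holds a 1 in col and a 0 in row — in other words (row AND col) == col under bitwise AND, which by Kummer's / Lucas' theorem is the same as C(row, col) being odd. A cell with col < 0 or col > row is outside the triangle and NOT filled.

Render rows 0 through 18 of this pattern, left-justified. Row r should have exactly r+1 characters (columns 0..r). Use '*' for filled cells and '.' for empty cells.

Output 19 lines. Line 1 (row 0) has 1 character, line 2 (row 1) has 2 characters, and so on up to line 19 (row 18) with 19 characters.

r0=0: *
r1=1: **
r2=10: *.*
r3=11: ****
r4=100: *...*
r5=101: **..**
r6=110: *.*.*.*
r7=111: ********
r8=1000: *.......*
r9=1001: **......**
r10=1010: *.*.....*.*
r11=1011: ****....****
r12=1100: *...*...*...*
r13=1101: **..**..**..**
r14=1110: *.*.*.*.*.*.*.*
r15=1111: ****************
r16=10000: *...............*
r17=10001: **..............**
r18=10010: *.*.............*.*

Answer: *
**
*.*
****
*...*
**..**
*.*.*.*
********
*.......*
**......**
*.*.....*.*
****....****
*...*...*...*
**..**..**..**
*.*.*.*.*.*.*.*
****************
*...............*
**..............**
*.*.............*.*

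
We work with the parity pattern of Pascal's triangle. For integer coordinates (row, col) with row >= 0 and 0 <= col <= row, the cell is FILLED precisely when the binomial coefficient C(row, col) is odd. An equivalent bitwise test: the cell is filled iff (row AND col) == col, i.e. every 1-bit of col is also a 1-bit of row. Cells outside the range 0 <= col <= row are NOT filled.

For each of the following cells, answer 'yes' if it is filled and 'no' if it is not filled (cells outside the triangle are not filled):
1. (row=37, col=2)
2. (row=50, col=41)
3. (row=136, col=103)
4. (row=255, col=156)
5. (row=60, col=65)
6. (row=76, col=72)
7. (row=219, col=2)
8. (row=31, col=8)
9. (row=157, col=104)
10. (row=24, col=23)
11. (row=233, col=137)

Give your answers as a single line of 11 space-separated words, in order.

(37,2): row=0b100101, col=0b10, row AND col = 0b0 = 0; 0 != 2 -> empty
(50,41): row=0b110010, col=0b101001, row AND col = 0b100000 = 32; 32 != 41 -> empty
(136,103): row=0b10001000, col=0b1100111, row AND col = 0b0 = 0; 0 != 103 -> empty
(255,156): row=0b11111111, col=0b10011100, row AND col = 0b10011100 = 156; 156 == 156 -> filled
(60,65): col outside [0, 60] -> not filled
(76,72): row=0b1001100, col=0b1001000, row AND col = 0b1001000 = 72; 72 == 72 -> filled
(219,2): row=0b11011011, col=0b10, row AND col = 0b10 = 2; 2 == 2 -> filled
(31,8): row=0b11111, col=0b1000, row AND col = 0b1000 = 8; 8 == 8 -> filled
(157,104): row=0b10011101, col=0b1101000, row AND col = 0b1000 = 8; 8 != 104 -> empty
(24,23): row=0b11000, col=0b10111, row AND col = 0b10000 = 16; 16 != 23 -> empty
(233,137): row=0b11101001, col=0b10001001, row AND col = 0b10001001 = 137; 137 == 137 -> filled

Answer: no no no yes no yes yes yes no no yes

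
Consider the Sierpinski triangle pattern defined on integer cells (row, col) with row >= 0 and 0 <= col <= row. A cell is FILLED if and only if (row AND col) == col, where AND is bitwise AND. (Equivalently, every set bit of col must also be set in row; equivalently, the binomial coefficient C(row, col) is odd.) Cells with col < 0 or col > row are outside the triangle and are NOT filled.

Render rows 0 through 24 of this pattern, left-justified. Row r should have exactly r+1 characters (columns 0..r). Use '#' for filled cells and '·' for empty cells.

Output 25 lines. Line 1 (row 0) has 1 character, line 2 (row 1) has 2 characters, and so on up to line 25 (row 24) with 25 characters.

r0=0: #
r1=1: ##
r2=10: #·#
r3=11: ####
r4=100: #···#
r5=101: ##··##
r6=110: #·#·#·#
r7=111: ########
r8=1000: #·······#
r9=1001: ##······##
r10=1010: #·#·····#·#
r11=1011: ####····####
r12=1100: #···#···#···#
r13=1101: ##··##··##··##
r14=1110: #·#·#·#·#·#·#·#
r15=1111: ################
r16=10000: #···············#
r17=10001: ##··············##
r18=10010: #·#·············#·#
r19=10011: ####············####
r20=10100: #···#···········#···#
r21=10101: ##··##··········##··##
r22=10110: #·#·#·#·········#·#·#·#
r23=10111: ########········########
r24=11000: #·······#·······#·······#

Answer: #
##
#·#
####
#···#
##··##
#·#·#·#
########
#·······#
##······##
#·#·····#·#
####····####
#···#···#···#
##··##··##··##
#·#·#·#·#·#·#·#
################
#···············#
##··············##
#·#·············#·#
####············####
#···#···········#···#
##··##··········##··##
#·#·#·#·········#·#·#·#
########········########
#·······#·······#·······#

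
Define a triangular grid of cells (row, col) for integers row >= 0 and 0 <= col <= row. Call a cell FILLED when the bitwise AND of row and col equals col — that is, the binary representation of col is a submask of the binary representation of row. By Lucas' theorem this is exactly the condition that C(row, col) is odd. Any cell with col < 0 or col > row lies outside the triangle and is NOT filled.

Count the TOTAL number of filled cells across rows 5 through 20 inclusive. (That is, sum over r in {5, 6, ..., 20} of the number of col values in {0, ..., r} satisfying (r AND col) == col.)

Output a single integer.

r5=101 pc2: +4 =4
r6=110 pc2: +4 =8
r7=111 pc3: +8 =16
r8=1000 pc1: +2 =18
r9=1001 pc2: +4 =22
r10=1010 pc2: +4 =26
r11=1011 pc3: +8 =34
r12=1100 pc2: +4 =38
r13=1101 pc3: +8 =46
r14=1110 pc3: +8 =54
r15=1111 pc4: +16 =70
r16=10000 pc1: +2 =72
r17=10001 pc2: +4 =76
r18=10010 pc2: +4 =80
r19=10011 pc3: +8 =88
r20=10100 pc2: +4 =92

Answer: 92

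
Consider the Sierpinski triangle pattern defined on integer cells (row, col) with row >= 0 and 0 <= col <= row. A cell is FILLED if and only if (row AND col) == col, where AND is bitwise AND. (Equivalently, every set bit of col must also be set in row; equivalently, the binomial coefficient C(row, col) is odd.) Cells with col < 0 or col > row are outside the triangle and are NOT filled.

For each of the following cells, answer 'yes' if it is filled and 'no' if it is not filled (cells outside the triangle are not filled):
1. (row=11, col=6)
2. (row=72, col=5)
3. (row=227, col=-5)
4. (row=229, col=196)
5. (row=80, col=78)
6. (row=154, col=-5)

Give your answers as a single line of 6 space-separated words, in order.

(11,6): row=0b1011, col=0b110, row AND col = 0b10 = 2; 2 != 6 -> empty
(72,5): row=0b1001000, col=0b101, row AND col = 0b0 = 0; 0 != 5 -> empty
(227,-5): col outside [0, 227] -> not filled
(229,196): row=0b11100101, col=0b11000100, row AND col = 0b11000100 = 196; 196 == 196 -> filled
(80,78): row=0b1010000, col=0b1001110, row AND col = 0b1000000 = 64; 64 != 78 -> empty
(154,-5): col outside [0, 154] -> not filled

Answer: no no no yes no no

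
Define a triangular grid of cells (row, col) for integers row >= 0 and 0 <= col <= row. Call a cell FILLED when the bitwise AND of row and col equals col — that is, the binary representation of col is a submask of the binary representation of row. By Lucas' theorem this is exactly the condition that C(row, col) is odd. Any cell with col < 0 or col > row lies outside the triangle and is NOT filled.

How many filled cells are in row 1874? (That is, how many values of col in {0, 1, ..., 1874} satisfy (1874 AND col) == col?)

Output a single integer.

Answer: 64

Derivation:
1874 in binary = 11101010010
popcount(1874) = number of 1-bits in 11101010010 = 6
A col c satisfies (1874 AND c) == c iff every set bit of c is also set in 1874; each of the 6 set bits of 1874 can independently be on or off in c.
count = 2^6 = 64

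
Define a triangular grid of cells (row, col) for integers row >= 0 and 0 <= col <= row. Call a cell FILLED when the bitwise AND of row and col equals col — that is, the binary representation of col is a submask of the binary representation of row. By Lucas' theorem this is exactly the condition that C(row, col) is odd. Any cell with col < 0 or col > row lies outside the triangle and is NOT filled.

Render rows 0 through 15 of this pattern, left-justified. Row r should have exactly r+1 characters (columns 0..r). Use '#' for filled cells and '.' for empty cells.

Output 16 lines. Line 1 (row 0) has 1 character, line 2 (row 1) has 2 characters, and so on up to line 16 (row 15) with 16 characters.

Answer: #
##
#.#
####
#...#
##..##
#.#.#.#
########
#.......#
##......##
#.#.....#.#
####....####
#...#...#...#
##..##..##..##
#.#.#.#.#.#.#.#
################

Derivation:
r0=0: #
r1=1: ##
r2=10: #.#
r3=11: ####
r4=100: #...#
r5=101: ##..##
r6=110: #.#.#.#
r7=111: ########
r8=1000: #.......#
r9=1001: ##......##
r10=1010: #.#.....#.#
r11=1011: ####....####
r12=1100: #...#...#...#
r13=1101: ##..##..##..##
r14=1110: #.#.#.#.#.#.#.#
r15=1111: ################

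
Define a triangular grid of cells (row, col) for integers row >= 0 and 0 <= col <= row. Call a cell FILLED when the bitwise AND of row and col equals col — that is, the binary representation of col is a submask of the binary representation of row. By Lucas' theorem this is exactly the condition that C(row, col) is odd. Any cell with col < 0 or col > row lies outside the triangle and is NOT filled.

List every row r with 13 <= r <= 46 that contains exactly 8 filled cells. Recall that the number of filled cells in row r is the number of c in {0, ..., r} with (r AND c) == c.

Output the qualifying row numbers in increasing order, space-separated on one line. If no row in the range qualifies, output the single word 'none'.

Answer: 13 14 19 21 22 25 26 28 35 37 38 41 42 44

Derivation:
Row r has 2^popcount(r) filled cells, so we need popcount(r) = log2(8) = 3.
Scan r = 13..46 and keep those with exactly 3 one-bits:
r=13=1101 popcount=3 -> KEEP
r=14=1110 popcount=3 -> KEEP
r=15=1111 popcount=4 -> skip
r=16=10000 popcount=1 -> skip
r=17=10001 popcount=2 -> skip
r=18=10010 popcount=2 -> skip
r=19=10011 popcount=3 -> KEEP
r=20=10100 popcount=2 -> skip
r=21=10101 popcount=3 -> KEEP
r=22=10110 popcount=3 -> KEEP
r=23=10111 popcount=4 -> skip
r=24=11000 popcount=2 -> skip
r=25=11001 popcount=3 -> KEEP
r=26=11010 popcount=3 -> KEEP
r=27=11011 popcount=4 -> skip
r=28=11100 popcount=3 -> KEEP
r=29=11101 popcount=4 -> skip
r=30=11110 popcount=4 -> skip
r=31=11111 popcount=5 -> skip
r=32=100000 popcount=1 -> skip
r=33=100001 popcount=2 -> skip
r=34=100010 popcount=2 -> skip
r=35=100011 popcount=3 -> KEEP
r=36=100100 popcount=2 -> skip
r=37=100101 popcount=3 -> KEEP
r=38=100110 popcount=3 -> KEEP
r=39=100111 popcount=4 -> skip
r=40=101000 popcount=2 -> skip
r=41=101001 popcount=3 -> KEEP
r=42=101010 popcount=3 -> KEEP
r=43=101011 popcount=4 -> skip
r=44=101100 popcount=3 -> KEEP
r=45=101101 popcount=4 -> skip
r=46=101110 popcount=4 -> skip
Kept rows: 13 14 19 21 22 25 26 28 35 37 38 41 42 44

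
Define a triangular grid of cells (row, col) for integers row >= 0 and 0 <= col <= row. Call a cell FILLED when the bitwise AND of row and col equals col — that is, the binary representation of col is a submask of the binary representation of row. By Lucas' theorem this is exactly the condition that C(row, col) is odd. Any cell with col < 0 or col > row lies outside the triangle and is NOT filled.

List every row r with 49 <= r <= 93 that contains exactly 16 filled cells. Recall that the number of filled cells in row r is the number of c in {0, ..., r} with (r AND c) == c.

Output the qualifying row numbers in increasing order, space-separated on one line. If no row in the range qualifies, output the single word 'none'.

Row r has 2^popcount(r) filled cells, so we need popcount(r) = log2(16) = 4.
Scan r = 49..93 and keep those with exactly 4 one-bits:
r=49=110001 popcount=3 -> skip
r=50=110010 popcount=3 -> skip
r=51=110011 popcount=4 -> KEEP
r=52=110100 popcount=3 -> skip
r=53=110101 popcount=4 -> KEEP
r=54=110110 popcount=4 -> KEEP
r=55=110111 popcount=5 -> skip
r=56=111000 popcount=3 -> skip
r=57=111001 popcount=4 -> KEEP
r=58=111010 popcount=4 -> KEEP
r=59=111011 popcount=5 -> skip
r=60=111100 popcount=4 -> KEEP
r=61=111101 popcount=5 -> skip
r=62=111110 popcount=5 -> skip
r=63=111111 popcount=6 -> skip
r=64=1000000 popcount=1 -> skip
r=65=1000001 popcount=2 -> skip
r=66=1000010 popcount=2 -> skip
r=67=1000011 popcount=3 -> skip
r=68=1000100 popcount=2 -> skip
r=69=1000101 popcount=3 -> skip
r=70=1000110 popcount=3 -> skip
r=71=1000111 popcount=4 -> KEEP
r=72=1001000 popcount=2 -> skip
r=73=1001001 popcount=3 -> skip
r=74=1001010 popcount=3 -> skip
r=75=1001011 popcount=4 -> KEEP
r=76=1001100 popcount=3 -> skip
r=77=1001101 popcount=4 -> KEEP
r=78=1001110 popcount=4 -> KEEP
r=79=1001111 popcount=5 -> skip
r=80=1010000 popcount=2 -> skip
r=81=1010001 popcount=3 -> skip
r=82=1010010 popcount=3 -> skip
r=83=1010011 popcount=4 -> KEEP
r=84=1010100 popcount=3 -> skip
r=85=1010101 popcount=4 -> KEEP
r=86=1010110 popcount=4 -> KEEP
r=87=1010111 popcount=5 -> skip
r=88=1011000 popcount=3 -> skip
r=89=1011001 popcount=4 -> KEEP
r=90=1011010 popcount=4 -> KEEP
r=91=1011011 popcount=5 -> skip
r=92=1011100 popcount=4 -> KEEP
r=93=1011101 popcount=5 -> skip
Kept rows: 51 53 54 57 58 60 71 75 77 78 83 85 86 89 90 92

Answer: 51 53 54 57 58 60 71 75 77 78 83 85 86 89 90 92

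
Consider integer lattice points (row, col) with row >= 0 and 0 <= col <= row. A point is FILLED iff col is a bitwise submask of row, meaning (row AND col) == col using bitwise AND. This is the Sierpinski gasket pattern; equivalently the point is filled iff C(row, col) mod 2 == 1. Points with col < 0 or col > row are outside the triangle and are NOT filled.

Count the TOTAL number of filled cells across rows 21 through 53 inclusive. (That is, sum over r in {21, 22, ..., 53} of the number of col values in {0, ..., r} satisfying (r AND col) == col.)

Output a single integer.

r21=10101 pc3: +8 =8
r22=10110 pc3: +8 =16
r23=10111 pc4: +16 =32
r24=11000 pc2: +4 =36
r25=11001 pc3: +8 =44
r26=11010 pc3: +8 =52
r27=11011 pc4: +16 =68
r28=11100 pc3: +8 =76
r29=11101 pc4: +16 =92
r30=11110 pc4: +16 =108
r31=11111 pc5: +32 =140
r32=100000 pc1: +2 =142
r33=100001 pc2: +4 =146
r34=100010 pc2: +4 =150
r35=100011 pc3: +8 =158
r36=100100 pc2: +4 =162
r37=100101 pc3: +8 =170
r38=100110 pc3: +8 =178
r39=100111 pc4: +16 =194
r40=101000 pc2: +4 =198
r41=101001 pc3: +8 =206
r42=101010 pc3: +8 =214
r43=101011 pc4: +16 =230
r44=101100 pc3: +8 =238
r45=101101 pc4: +16 =254
r46=101110 pc4: +16 =270
r47=101111 pc5: +32 =302
r48=110000 pc2: +4 =306
r49=110001 pc3: +8 =314
r50=110010 pc3: +8 =322
r51=110011 pc4: +16 =338
r52=110100 pc3: +8 =346
r53=110101 pc4: +16 =362

Answer: 362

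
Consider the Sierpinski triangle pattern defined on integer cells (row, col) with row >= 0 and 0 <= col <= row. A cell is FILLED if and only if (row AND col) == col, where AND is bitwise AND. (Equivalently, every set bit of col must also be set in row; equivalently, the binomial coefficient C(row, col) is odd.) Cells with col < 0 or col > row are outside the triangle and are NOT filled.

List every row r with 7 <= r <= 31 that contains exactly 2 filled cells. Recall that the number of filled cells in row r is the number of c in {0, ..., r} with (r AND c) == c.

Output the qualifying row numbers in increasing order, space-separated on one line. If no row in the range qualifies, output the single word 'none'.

Answer: 8 16

Derivation:
Row r has 2^popcount(r) filled cells, so we need popcount(r) = log2(2) = 1.
Scan r = 7..31 and keep those with exactly 1 one-bits:
r=7=111 popcount=3 -> skip
r=8=1000 popcount=1 -> KEEP
r=9=1001 popcount=2 -> skip
r=10=1010 popcount=2 -> skip
r=11=1011 popcount=3 -> skip
r=12=1100 popcount=2 -> skip
r=13=1101 popcount=3 -> skip
r=14=1110 popcount=3 -> skip
r=15=1111 popcount=4 -> skip
r=16=10000 popcount=1 -> KEEP
r=17=10001 popcount=2 -> skip
r=18=10010 popcount=2 -> skip
r=19=10011 popcount=3 -> skip
r=20=10100 popcount=2 -> skip
r=21=10101 popcount=3 -> skip
r=22=10110 popcount=3 -> skip
r=23=10111 popcount=4 -> skip
r=24=11000 popcount=2 -> skip
r=25=11001 popcount=3 -> skip
r=26=11010 popcount=3 -> skip
r=27=11011 popcount=4 -> skip
r=28=11100 popcount=3 -> skip
r=29=11101 popcount=4 -> skip
r=30=11110 popcount=4 -> skip
r=31=11111 popcount=5 -> skip
Kept rows: 8 16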